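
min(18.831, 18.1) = 18.1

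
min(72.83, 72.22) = 72.22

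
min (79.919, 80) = 79.919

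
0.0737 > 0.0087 True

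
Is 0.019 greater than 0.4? No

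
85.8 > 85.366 True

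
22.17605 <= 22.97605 True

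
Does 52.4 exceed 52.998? No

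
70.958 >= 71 False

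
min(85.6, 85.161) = 85.161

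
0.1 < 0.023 False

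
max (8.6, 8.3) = 8.6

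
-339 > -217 False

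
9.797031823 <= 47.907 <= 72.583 True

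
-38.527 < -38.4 True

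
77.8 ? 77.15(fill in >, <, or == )>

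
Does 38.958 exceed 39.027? No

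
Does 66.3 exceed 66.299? Yes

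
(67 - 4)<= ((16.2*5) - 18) True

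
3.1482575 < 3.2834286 True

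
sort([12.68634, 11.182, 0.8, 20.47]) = [0.8, 11.182, 12.68634, 20.47]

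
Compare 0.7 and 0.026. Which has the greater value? 0.7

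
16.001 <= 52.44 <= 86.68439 True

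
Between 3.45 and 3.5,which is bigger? 3.5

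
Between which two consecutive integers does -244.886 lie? -245 and -244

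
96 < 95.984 False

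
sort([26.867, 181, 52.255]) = [26.867, 52.255, 181]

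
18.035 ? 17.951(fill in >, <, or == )>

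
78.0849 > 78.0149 True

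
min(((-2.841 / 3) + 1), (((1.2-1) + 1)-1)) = 0.053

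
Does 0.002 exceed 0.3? No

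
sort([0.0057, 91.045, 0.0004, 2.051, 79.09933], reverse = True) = [91.045, 79.09933, 2.051, 0.0057, 0.0004]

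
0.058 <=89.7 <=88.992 False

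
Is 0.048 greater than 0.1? No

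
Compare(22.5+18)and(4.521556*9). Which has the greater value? (4.521556*9)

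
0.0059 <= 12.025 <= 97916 True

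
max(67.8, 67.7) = 67.8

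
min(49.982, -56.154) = -56.154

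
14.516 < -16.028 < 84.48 False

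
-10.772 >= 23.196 False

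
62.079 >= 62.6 False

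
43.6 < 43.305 False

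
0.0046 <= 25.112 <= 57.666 True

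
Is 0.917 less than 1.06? Yes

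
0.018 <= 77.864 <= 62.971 False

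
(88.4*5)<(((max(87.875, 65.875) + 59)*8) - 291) True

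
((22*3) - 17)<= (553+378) True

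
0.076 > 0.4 False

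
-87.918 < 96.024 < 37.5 False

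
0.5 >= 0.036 True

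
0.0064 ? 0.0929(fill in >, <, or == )<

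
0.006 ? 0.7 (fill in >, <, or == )<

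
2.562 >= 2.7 False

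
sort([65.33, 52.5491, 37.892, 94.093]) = [37.892, 52.5491, 65.33, 94.093]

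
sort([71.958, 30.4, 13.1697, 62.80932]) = [13.1697, 30.4, 62.80932, 71.958]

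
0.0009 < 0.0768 True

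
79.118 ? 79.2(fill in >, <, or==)<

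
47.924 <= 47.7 False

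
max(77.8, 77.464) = 77.8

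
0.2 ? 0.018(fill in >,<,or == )>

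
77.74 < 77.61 False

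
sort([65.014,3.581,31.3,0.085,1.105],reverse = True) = [65.014,31.3,3.581,1.105,0.085]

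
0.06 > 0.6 False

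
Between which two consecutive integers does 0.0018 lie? 0 and 1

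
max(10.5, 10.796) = 10.796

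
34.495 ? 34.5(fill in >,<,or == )<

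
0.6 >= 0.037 True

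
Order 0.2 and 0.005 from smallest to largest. 0.005, 0.2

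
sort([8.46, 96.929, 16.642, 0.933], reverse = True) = [96.929, 16.642, 8.46, 0.933]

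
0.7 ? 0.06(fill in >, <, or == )>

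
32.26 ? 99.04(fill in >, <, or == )<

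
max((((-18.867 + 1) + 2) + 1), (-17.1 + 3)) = -14.1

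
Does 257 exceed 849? No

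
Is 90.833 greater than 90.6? Yes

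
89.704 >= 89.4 True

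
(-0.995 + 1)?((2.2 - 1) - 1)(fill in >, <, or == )<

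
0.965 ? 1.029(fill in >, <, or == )<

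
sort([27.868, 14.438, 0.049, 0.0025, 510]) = [0.0025, 0.049, 14.438, 27.868, 510]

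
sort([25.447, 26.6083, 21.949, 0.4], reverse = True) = [26.6083, 25.447, 21.949, 0.4]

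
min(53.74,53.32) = 53.32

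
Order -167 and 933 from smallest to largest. -167, 933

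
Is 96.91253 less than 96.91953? Yes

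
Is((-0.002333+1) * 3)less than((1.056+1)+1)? Yes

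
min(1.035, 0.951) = 0.951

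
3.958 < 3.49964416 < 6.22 False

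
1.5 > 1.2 True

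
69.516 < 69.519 True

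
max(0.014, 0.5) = 0.5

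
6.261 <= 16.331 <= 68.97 True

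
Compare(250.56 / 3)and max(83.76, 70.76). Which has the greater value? max(83.76, 70.76)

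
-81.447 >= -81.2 False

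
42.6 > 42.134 True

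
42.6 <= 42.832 True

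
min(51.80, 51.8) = 51.80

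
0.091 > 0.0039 True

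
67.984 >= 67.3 True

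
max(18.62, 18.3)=18.62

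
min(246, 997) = 246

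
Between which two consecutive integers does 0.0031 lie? 0 and 1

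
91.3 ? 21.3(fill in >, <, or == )>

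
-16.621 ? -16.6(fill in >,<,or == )<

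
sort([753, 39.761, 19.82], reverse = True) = [753, 39.761, 19.82]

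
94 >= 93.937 True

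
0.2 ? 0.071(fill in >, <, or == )>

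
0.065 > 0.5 False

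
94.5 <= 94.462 False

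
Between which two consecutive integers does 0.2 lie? 0 and 1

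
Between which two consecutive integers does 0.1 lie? 0 and 1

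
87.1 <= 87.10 True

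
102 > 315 False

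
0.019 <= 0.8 True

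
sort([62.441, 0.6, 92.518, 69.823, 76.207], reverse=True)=[92.518, 76.207, 69.823, 62.441, 0.6]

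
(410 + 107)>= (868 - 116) False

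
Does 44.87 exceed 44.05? Yes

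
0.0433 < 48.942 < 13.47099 False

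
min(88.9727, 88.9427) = 88.9427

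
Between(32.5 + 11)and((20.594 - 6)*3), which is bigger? ((20.594 - 6)*3)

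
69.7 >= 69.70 True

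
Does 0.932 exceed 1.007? No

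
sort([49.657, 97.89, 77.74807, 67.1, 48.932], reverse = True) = [97.89, 77.74807, 67.1, 49.657, 48.932]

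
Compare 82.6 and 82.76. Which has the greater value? 82.76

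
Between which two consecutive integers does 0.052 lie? 0 and 1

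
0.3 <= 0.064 False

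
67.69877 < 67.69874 False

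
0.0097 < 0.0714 True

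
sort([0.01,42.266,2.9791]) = [0.01,2.9791,42.266]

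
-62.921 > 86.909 False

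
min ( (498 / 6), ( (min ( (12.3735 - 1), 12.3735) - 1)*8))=82.988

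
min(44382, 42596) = 42596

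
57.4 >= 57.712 False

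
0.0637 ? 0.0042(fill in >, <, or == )>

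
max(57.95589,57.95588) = 57.95589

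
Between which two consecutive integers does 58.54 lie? 58 and 59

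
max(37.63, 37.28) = 37.63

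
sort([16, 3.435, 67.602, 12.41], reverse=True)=[67.602, 16, 12.41, 3.435]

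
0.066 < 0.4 True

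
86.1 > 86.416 False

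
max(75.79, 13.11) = 75.79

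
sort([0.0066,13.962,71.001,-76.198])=[-76.198,0.0066,13.962,71.001]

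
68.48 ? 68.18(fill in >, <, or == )>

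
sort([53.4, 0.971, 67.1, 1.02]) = [0.971, 1.02, 53.4, 67.1]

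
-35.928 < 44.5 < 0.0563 False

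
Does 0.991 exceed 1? No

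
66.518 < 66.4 False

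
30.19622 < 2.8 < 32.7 False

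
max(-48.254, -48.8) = -48.254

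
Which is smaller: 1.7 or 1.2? 1.2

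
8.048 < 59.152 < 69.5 True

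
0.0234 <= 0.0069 False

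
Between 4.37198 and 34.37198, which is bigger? 34.37198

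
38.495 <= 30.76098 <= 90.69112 False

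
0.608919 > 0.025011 True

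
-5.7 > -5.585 False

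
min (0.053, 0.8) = 0.053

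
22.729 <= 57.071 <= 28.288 False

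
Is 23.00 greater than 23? No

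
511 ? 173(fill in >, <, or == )>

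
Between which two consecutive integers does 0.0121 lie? 0 and 1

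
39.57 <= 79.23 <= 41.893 False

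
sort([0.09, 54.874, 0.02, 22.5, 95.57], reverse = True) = [95.57, 54.874, 22.5, 0.09, 0.02]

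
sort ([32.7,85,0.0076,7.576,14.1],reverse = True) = [85,32.7,14.1,7.576,0.0076]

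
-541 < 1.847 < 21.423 True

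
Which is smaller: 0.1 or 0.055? 0.055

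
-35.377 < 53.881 True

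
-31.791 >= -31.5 False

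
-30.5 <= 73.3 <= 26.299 False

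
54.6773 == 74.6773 False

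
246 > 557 False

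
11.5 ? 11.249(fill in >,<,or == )>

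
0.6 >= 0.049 True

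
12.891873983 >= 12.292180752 True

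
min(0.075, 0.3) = 0.075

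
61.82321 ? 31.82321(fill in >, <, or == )>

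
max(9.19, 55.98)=55.98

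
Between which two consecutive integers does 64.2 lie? 64 and 65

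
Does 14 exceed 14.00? No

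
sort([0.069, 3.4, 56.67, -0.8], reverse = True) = [56.67, 3.4, 0.069, -0.8]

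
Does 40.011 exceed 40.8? No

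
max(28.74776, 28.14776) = 28.74776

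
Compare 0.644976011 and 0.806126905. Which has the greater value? 0.806126905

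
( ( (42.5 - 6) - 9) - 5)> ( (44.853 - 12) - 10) False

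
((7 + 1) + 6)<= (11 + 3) True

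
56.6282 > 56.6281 True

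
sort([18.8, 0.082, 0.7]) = [0.082, 0.7, 18.8]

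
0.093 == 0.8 False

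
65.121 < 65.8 True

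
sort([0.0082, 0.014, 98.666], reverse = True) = [98.666, 0.014, 0.0082]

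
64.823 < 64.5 False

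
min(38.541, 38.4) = 38.4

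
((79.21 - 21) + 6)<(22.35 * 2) False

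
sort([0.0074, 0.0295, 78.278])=[0.0074, 0.0295, 78.278]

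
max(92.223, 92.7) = 92.7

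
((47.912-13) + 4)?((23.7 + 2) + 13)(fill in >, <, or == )>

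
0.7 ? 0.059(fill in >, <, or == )>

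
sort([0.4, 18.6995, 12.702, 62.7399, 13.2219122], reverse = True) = [62.7399, 18.6995, 13.2219122, 12.702, 0.4]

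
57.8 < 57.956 True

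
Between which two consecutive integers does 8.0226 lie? 8 and 9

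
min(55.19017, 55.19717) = 55.19017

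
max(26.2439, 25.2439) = 26.2439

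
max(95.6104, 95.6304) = 95.6304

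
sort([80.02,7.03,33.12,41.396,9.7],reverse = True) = [80.02,41.396,33.12,9.7,7.03]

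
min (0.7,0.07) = 0.07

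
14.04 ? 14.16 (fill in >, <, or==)<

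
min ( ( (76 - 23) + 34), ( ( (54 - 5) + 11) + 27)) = 87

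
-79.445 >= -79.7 True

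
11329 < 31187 True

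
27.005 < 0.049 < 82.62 False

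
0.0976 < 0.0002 False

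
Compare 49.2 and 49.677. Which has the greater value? 49.677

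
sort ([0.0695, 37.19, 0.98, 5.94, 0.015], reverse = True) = [37.19, 5.94, 0.98, 0.0695, 0.015]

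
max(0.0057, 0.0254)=0.0254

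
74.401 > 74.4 True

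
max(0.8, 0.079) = 0.8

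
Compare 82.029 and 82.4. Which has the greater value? 82.4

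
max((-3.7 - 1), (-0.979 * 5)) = -4.7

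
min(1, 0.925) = 0.925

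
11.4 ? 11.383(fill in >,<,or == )>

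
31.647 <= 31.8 True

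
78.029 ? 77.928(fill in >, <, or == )>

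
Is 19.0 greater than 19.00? No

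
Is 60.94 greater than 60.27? Yes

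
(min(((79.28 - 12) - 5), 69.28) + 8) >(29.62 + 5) True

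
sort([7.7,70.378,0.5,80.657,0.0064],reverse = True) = [80.657,70.378,7.7,0.5,0.0064]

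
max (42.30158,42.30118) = 42.30158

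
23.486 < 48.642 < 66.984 True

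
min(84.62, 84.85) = 84.62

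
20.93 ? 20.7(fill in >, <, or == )>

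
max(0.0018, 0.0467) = 0.0467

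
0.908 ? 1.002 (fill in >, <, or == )<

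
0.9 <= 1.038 True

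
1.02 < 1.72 True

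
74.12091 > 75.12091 False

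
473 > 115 True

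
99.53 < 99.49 False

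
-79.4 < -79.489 False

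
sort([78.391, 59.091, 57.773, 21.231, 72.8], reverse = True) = [78.391, 72.8, 59.091, 57.773, 21.231]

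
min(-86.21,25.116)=-86.21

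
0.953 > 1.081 False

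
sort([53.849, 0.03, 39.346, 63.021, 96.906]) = [0.03, 39.346, 53.849, 63.021, 96.906]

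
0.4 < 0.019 False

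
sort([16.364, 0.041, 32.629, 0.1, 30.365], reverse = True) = [32.629, 30.365, 16.364, 0.1, 0.041]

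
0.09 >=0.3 False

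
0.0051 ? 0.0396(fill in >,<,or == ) <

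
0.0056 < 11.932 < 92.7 True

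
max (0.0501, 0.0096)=0.0501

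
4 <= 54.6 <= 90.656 True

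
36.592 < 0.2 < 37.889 False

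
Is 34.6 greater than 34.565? Yes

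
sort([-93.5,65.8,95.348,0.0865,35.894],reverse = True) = [95.348,65.8,35.894,0.0865,-93.5]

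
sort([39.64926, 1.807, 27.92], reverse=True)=[39.64926, 27.92, 1.807]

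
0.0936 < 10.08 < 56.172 True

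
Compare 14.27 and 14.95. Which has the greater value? 14.95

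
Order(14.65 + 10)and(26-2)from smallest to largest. (26-2), (14.65 + 10)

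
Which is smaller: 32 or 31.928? 31.928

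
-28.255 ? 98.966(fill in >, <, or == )<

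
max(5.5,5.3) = 5.5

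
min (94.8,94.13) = 94.13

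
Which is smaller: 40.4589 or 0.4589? 0.4589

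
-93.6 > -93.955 True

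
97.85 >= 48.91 True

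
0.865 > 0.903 False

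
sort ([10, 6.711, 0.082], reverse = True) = [10, 6.711, 0.082]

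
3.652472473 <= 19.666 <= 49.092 True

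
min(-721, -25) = -721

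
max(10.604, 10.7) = 10.7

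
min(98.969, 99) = 98.969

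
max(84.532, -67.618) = 84.532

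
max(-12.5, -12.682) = -12.5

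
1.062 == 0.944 False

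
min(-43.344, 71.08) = -43.344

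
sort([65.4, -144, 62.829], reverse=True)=[65.4, 62.829, -144]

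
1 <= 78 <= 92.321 True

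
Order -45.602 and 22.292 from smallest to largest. -45.602, 22.292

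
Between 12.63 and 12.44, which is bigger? 12.63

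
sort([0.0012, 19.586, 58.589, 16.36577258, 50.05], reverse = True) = [58.589, 50.05, 19.586, 16.36577258, 0.0012]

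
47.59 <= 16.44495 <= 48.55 False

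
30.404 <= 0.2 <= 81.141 False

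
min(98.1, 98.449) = 98.1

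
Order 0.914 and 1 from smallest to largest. 0.914, 1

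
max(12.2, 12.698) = 12.698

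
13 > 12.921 True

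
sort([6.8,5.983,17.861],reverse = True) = [17.861,6.8,5.983]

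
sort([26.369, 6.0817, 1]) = [1, 6.0817, 26.369]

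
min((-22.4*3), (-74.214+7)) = -67.214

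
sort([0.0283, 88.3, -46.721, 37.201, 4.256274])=[-46.721, 0.0283, 4.256274, 37.201, 88.3]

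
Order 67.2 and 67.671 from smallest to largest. 67.2, 67.671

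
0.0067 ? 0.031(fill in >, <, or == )<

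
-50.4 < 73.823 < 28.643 False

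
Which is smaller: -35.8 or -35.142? -35.8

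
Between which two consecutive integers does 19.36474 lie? 19 and 20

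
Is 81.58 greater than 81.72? No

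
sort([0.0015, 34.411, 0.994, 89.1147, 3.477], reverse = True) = [89.1147, 34.411, 3.477, 0.994, 0.0015]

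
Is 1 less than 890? Yes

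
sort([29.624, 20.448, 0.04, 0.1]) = [0.04, 0.1, 20.448, 29.624]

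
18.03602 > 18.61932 False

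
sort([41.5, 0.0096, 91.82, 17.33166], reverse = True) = [91.82, 41.5, 17.33166, 0.0096]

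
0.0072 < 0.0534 True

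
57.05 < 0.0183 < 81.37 False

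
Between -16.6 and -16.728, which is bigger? -16.6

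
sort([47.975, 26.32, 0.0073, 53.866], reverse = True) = [53.866, 47.975, 26.32, 0.0073]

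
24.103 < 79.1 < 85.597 True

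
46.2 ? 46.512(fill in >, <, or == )<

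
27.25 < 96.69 True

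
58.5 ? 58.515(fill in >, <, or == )<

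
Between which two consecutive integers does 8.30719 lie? 8 and 9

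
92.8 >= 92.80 True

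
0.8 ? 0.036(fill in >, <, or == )>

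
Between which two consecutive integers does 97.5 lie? 97 and 98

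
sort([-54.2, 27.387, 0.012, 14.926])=[-54.2, 0.012, 14.926, 27.387]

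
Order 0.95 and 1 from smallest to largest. 0.95, 1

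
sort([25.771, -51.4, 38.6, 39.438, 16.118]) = [-51.4, 16.118, 25.771, 38.6, 39.438]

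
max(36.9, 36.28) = 36.9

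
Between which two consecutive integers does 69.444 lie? 69 and 70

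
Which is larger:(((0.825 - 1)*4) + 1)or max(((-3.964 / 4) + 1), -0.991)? (((0.825 - 1)*4) + 1)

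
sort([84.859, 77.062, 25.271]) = [25.271, 77.062, 84.859]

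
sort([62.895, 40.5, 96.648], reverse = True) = [96.648, 62.895, 40.5]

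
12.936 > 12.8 True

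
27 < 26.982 False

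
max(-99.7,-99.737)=-99.7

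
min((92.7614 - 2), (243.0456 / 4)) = 60.7614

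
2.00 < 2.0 False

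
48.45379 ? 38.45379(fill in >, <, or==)>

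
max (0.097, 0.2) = 0.2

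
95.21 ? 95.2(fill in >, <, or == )>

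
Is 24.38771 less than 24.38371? No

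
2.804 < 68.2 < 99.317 True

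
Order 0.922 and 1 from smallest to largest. 0.922, 1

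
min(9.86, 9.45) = 9.45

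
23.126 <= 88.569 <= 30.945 False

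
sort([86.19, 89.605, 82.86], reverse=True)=[89.605, 86.19, 82.86]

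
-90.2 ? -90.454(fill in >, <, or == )>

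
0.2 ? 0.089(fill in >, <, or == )>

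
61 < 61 False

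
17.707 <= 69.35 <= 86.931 True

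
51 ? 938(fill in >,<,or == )<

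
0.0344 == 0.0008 False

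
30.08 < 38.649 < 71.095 True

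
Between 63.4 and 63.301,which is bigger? 63.4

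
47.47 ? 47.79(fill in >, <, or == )<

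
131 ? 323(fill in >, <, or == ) <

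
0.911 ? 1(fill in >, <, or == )<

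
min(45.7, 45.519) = 45.519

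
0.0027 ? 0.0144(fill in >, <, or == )<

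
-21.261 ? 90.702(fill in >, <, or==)<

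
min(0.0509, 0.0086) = 0.0086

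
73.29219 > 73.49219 False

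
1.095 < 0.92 False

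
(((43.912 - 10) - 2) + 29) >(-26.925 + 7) True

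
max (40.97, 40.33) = 40.97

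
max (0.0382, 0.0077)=0.0382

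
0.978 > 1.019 False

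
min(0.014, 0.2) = 0.014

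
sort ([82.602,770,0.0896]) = [0.0896,82.602,770]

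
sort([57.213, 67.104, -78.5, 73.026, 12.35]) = [-78.5, 12.35, 57.213, 67.104, 73.026]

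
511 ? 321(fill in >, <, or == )>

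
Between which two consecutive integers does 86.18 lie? 86 and 87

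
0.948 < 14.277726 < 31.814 True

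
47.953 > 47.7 True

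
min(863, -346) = -346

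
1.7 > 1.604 True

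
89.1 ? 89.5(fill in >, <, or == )<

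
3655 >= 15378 False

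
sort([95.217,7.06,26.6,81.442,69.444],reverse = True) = [95.217,81.442,69.444,26.6,7.06]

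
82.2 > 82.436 False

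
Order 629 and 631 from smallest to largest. 629, 631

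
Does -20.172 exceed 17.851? No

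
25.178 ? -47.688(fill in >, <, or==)>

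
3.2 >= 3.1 True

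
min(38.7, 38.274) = 38.274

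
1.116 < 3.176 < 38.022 True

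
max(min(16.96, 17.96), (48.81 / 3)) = 16.96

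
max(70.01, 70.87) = 70.87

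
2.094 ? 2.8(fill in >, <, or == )<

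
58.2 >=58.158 True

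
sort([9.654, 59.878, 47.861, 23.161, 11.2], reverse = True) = [59.878, 47.861, 23.161, 11.2, 9.654]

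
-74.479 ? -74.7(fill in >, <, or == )>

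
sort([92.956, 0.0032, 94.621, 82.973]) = [0.0032, 82.973, 92.956, 94.621]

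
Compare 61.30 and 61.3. They are equal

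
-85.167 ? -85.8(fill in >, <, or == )>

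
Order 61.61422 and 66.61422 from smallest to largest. 61.61422, 66.61422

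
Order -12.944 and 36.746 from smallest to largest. -12.944, 36.746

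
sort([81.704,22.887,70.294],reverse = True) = [81.704,70.294,22.887]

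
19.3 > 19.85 False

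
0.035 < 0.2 True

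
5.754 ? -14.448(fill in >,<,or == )>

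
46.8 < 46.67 False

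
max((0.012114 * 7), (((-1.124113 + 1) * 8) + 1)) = 0.084798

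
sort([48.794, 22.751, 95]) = [22.751, 48.794, 95]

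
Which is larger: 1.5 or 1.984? 1.984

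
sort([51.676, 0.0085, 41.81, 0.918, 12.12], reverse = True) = [51.676, 41.81, 12.12, 0.918, 0.0085]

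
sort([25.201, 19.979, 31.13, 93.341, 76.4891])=[19.979, 25.201, 31.13, 76.4891, 93.341]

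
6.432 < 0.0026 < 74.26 False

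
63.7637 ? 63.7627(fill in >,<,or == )>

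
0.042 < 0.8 True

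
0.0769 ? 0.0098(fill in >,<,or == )>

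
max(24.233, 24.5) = 24.5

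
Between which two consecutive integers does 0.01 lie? 0 and 1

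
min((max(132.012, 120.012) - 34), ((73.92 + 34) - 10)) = 97.92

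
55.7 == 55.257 False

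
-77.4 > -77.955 True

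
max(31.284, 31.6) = 31.6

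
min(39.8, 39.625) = 39.625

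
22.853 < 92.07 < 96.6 True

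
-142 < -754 False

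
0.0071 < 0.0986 True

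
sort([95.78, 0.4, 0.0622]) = [0.0622, 0.4, 95.78]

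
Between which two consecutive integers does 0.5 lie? 0 and 1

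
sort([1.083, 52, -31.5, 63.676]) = [-31.5, 1.083, 52, 63.676]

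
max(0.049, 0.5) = 0.5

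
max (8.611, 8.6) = 8.611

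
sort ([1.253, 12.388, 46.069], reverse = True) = [46.069, 12.388, 1.253]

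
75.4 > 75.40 False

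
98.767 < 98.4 False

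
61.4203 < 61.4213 True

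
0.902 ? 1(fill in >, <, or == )<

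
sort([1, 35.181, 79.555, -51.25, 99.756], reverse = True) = [99.756, 79.555, 35.181, 1, -51.25]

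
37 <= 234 True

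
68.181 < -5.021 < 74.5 False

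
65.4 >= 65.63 False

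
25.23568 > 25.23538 True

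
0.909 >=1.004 False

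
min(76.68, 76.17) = 76.17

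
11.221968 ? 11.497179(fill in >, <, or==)<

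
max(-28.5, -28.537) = -28.5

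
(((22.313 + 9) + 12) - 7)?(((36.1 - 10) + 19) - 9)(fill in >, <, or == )>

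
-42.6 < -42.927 False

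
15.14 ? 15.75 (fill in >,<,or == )<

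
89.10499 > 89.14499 False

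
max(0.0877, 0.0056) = 0.0877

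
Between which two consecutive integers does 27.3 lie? 27 and 28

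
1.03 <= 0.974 False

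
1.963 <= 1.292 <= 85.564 False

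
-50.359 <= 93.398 True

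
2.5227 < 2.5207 False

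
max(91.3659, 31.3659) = 91.3659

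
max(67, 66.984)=67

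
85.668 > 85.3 True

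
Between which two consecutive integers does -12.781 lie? -13 and -12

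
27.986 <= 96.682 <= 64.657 False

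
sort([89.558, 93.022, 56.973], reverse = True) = [93.022, 89.558, 56.973]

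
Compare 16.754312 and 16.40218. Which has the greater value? 16.754312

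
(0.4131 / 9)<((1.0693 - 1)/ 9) False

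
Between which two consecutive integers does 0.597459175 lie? 0 and 1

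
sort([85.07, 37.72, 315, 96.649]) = [37.72, 85.07, 96.649, 315]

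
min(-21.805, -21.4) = -21.805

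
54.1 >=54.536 False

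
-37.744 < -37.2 True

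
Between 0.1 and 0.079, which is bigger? 0.1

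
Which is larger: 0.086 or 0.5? 0.5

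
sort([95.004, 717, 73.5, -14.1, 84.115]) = [-14.1, 73.5, 84.115, 95.004, 717]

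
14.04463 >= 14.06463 False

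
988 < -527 False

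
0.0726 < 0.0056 False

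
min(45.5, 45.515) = 45.5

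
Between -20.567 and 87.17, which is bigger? 87.17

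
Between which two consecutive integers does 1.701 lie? 1 and 2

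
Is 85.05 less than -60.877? No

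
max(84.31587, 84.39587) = 84.39587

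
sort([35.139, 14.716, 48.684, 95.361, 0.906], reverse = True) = [95.361, 48.684, 35.139, 14.716, 0.906]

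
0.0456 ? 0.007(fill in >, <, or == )>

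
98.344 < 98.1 False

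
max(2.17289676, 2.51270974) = 2.51270974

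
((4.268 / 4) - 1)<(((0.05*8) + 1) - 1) True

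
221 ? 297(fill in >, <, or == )<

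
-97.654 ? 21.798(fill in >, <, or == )<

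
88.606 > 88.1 True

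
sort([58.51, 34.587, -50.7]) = [-50.7, 34.587, 58.51]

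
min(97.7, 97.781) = 97.7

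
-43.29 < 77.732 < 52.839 False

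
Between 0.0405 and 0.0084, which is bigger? 0.0405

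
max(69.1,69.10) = 69.10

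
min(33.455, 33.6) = 33.455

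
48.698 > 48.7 False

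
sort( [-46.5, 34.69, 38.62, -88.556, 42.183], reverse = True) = [42.183, 38.62, 34.69, -46.5, -88.556]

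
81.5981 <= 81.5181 False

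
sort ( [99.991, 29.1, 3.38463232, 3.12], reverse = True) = [99.991, 29.1, 3.38463232, 3.12]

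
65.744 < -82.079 False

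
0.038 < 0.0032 False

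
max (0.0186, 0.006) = 0.0186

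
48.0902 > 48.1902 False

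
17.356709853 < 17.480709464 True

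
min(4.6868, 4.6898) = 4.6868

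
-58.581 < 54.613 True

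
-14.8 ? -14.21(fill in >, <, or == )<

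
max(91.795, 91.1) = 91.795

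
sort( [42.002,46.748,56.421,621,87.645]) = [42.002,46.748,56.421,87.645,621]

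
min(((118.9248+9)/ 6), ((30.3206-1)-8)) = 21.3206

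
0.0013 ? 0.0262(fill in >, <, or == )<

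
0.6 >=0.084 True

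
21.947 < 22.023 True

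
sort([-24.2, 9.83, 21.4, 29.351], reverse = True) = [29.351, 21.4, 9.83, -24.2]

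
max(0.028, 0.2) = 0.2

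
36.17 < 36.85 True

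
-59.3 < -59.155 True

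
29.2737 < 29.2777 True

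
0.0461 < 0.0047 False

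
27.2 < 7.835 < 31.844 False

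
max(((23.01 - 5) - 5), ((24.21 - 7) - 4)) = 13.21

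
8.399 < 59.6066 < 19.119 False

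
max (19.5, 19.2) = 19.5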